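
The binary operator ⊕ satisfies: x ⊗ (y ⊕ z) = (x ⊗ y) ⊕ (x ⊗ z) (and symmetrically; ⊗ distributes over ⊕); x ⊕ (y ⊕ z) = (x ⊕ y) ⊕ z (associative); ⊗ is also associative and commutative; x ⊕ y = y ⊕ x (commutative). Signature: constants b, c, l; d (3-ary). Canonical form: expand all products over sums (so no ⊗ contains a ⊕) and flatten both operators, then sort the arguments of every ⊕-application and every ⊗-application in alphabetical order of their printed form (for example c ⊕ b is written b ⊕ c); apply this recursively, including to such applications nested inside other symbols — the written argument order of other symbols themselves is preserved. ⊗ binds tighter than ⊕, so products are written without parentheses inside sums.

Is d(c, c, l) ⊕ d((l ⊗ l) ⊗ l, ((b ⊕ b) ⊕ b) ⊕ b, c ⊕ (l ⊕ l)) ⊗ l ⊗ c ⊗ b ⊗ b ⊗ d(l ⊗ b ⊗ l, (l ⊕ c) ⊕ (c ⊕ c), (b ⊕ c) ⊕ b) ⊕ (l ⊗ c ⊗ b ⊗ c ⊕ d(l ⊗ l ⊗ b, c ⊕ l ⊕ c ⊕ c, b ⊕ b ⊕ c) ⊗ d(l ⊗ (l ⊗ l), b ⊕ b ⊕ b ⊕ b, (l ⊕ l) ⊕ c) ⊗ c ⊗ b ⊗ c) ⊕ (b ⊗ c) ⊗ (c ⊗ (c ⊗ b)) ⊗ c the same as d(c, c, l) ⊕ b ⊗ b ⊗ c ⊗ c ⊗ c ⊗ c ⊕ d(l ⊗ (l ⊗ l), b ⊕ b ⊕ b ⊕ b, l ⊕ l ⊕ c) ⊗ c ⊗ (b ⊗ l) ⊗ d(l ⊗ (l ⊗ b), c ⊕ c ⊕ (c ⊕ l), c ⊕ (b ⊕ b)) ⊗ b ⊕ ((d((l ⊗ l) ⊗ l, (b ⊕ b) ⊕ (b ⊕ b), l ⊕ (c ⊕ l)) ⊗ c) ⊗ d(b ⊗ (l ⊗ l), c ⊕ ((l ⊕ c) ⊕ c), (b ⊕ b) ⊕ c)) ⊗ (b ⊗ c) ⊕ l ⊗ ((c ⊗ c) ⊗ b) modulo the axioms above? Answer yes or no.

Left:  d(c, c, l) ⊕ d((l ⊗ l) ⊗ l, ((b ⊕ b) ⊕ b) ⊕ b, c ⊕ (l ⊕ l)) ⊗ l ⊗ c ⊗ b ⊗ b ⊗ d(l ⊗ b ⊗ l, (l ⊕ c) ⊕ (c ⊕ c), (b ⊕ c) ⊕ b) ⊕ (l ⊗ c ⊗ b ⊗ c ⊕ d(l ⊗ l ⊗ b, c ⊕ l ⊕ c ⊕ c, b ⊕ b ⊕ c) ⊗ d(l ⊗ (l ⊗ l), b ⊕ b ⊕ b ⊕ b, (l ⊕ l) ⊕ c) ⊗ c ⊗ b ⊗ c) ⊕ (b ⊗ c) ⊗ (c ⊗ (c ⊗ b)) ⊗ c
  Merge nested applications:  d(c, c, l) ⊕ b ⊗ b ⊗ c ⊗ d(b ⊗ l ⊗ l, c ⊕ c ⊕ c ⊕ l, b ⊕ b ⊕ c) ⊗ d(l ⊗ l ⊗ l, b ⊕ b ⊕ b ⊕ b, c ⊕ l ⊕ l) ⊗ l ⊕ b ⊗ c ⊗ c ⊗ l ⊕ b ⊗ c ⊗ c ⊗ d(b ⊗ l ⊗ l, c ⊕ c ⊕ c ⊕ l, b ⊕ b ⊕ c) ⊗ d(l ⊗ l ⊗ l, b ⊕ b ⊕ b ⊕ b, c ⊕ l ⊕ l) ⊕ b ⊗ b ⊗ c ⊗ c ⊗ c ⊗ c
  Sort arguments:  b ⊗ b ⊗ c ⊗ c ⊗ c ⊗ c ⊕ b ⊗ b ⊗ c ⊗ d(b ⊗ l ⊗ l, c ⊕ c ⊕ c ⊕ l, b ⊕ b ⊕ c) ⊗ d(l ⊗ l ⊗ l, b ⊕ b ⊕ b ⊕ b, c ⊕ l ⊕ l) ⊗ l ⊕ b ⊗ c ⊗ c ⊗ d(b ⊗ l ⊗ l, c ⊕ c ⊕ c ⊕ l, b ⊕ b ⊕ c) ⊗ d(l ⊗ l ⊗ l, b ⊕ b ⊕ b ⊕ b, c ⊕ l ⊕ l) ⊕ b ⊗ c ⊗ c ⊗ l ⊕ d(c, c, l)
Right:  d(c, c, l) ⊕ b ⊗ b ⊗ c ⊗ c ⊗ c ⊗ c ⊕ d(l ⊗ (l ⊗ l), b ⊕ b ⊕ b ⊕ b, l ⊕ l ⊕ c) ⊗ c ⊗ (b ⊗ l) ⊗ d(l ⊗ (l ⊗ b), c ⊕ c ⊕ (c ⊕ l), c ⊕ (b ⊕ b)) ⊗ b ⊕ ((d((l ⊗ l) ⊗ l, (b ⊕ b) ⊕ (b ⊕ b), l ⊕ (c ⊕ l)) ⊗ c) ⊗ d(b ⊗ (l ⊗ l), c ⊕ ((l ⊕ c) ⊕ c), (b ⊕ b) ⊕ c)) ⊗ (b ⊗ c) ⊕ l ⊗ ((c ⊗ c) ⊗ b)
  Flatten:  d(c, c, l) ⊕ b ⊗ b ⊗ c ⊗ c ⊗ c ⊗ c ⊕ b ⊗ b ⊗ c ⊗ d(b ⊗ l ⊗ l, c ⊕ c ⊕ c ⊕ l, b ⊕ b ⊕ c) ⊗ d(l ⊗ l ⊗ l, b ⊕ b ⊕ b ⊕ b, c ⊕ l ⊕ l) ⊗ l ⊕ b ⊗ c ⊗ c ⊗ d(b ⊗ l ⊗ l, c ⊕ c ⊕ c ⊕ l, b ⊕ b ⊕ c) ⊗ d(l ⊗ l ⊗ l, b ⊕ b ⊕ b ⊕ b, c ⊕ l ⊕ l) ⊕ b ⊗ c ⊗ c ⊗ l
  Order the arguments:  b ⊗ b ⊗ c ⊗ c ⊗ c ⊗ c ⊕ b ⊗ b ⊗ c ⊗ d(b ⊗ l ⊗ l, c ⊕ c ⊕ c ⊕ l, b ⊕ b ⊕ c) ⊗ d(l ⊗ l ⊗ l, b ⊕ b ⊕ b ⊕ b, c ⊕ l ⊕ l) ⊗ l ⊕ b ⊗ c ⊗ c ⊗ d(b ⊗ l ⊗ l, c ⊕ c ⊕ c ⊕ l, b ⊕ b ⊕ c) ⊗ d(l ⊗ l ⊗ l, b ⊕ b ⊕ b ⊕ b, c ⊕ l ⊕ l) ⊕ b ⊗ c ⊗ c ⊗ l ⊕ d(c, c, l)

Answer: yes — both canonical forms are b ⊗ b ⊗ c ⊗ c ⊗ c ⊗ c ⊕ b ⊗ b ⊗ c ⊗ d(b ⊗ l ⊗ l, c ⊕ c ⊕ c ⊕ l, b ⊕ b ⊕ c) ⊗ d(l ⊗ l ⊗ l, b ⊕ b ⊕ b ⊕ b, c ⊕ l ⊕ l) ⊗ l ⊕ b ⊗ c ⊗ c ⊗ d(b ⊗ l ⊗ l, c ⊕ c ⊕ c ⊕ l, b ⊕ b ⊕ c) ⊗ d(l ⊗ l ⊗ l, b ⊕ b ⊕ b ⊕ b, c ⊕ l ⊕ l) ⊕ b ⊗ c ⊗ c ⊗ l ⊕ d(c, c, l)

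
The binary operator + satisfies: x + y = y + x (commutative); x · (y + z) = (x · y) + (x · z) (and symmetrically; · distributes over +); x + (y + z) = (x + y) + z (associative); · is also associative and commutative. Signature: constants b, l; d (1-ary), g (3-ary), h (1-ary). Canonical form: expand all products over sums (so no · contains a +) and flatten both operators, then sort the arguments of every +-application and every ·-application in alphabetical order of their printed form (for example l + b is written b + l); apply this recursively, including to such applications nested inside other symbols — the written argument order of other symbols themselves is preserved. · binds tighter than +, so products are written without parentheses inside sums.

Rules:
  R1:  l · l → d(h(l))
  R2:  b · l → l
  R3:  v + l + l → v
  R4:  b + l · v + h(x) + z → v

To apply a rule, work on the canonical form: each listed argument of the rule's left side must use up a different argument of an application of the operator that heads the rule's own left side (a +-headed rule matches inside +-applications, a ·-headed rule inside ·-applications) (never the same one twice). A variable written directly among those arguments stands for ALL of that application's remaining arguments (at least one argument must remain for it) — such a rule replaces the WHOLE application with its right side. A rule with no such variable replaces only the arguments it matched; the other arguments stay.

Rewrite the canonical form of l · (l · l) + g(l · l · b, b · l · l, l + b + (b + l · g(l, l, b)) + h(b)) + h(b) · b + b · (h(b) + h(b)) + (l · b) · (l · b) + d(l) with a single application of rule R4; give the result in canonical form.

Canonical form:  b · b · l · l + b · h(b) + b · h(b) + b · h(b) + d(l) + g(b · l · l, b · l · l, b + b + g(l, l, b) · l + h(b) + l) + l · l · l
Match R4:  consume b, g(l, l, b) · l, h(b);  v := g(l, l, b), x := b, z := b + l
The variable takes the whole remainder — replace the entire application.
Result:  b · b · l · l + b · h(b) + b · h(b) + b · h(b) + d(l) + g(b · l · l, b · l · l, g(l, l, b)) + l · l · l

Answer: b · b · l · l + b · h(b) + b · h(b) + b · h(b) + d(l) + g(b · l · l, b · l · l, g(l, l, b)) + l · l · l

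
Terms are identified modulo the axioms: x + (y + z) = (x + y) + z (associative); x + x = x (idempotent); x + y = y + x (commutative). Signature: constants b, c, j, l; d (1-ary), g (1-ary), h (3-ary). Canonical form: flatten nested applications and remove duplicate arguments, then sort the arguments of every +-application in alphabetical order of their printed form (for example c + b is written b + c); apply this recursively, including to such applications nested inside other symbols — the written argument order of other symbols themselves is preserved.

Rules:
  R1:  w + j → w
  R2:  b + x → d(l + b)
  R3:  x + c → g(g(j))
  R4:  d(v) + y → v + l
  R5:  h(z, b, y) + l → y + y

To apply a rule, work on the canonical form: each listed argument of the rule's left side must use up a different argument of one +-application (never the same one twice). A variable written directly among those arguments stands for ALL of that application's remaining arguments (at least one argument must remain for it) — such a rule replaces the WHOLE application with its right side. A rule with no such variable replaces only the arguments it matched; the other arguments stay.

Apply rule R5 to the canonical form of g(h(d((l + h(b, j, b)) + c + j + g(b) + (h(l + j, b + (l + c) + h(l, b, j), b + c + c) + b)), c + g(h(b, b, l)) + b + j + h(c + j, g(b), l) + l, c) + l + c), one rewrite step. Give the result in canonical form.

Canonical form:  g(c + h(d(b + c + g(b) + h(b, j, b) + h(j + l, b + c + h(l, b, j) + l, b + c) + j + l), b + c + g(h(b, b, l)) + h(c + j, g(b), l) + j + l, c) + l)
Apply R5:  consuming h(l, b, j), l;  y := j, z := l
Giving:  g(c + h(d(b + c + g(b) + h(b, j, b) + h(j + l, b + c + j, b + c) + j + l), b + c + g(h(b, b, l)) + h(c + j, g(b), l) + j + l, c) + l)

Answer: g(c + h(d(b + c + g(b) + h(b, j, b) + h(j + l, b + c + j, b + c) + j + l), b + c + g(h(b, b, l)) + h(c + j, g(b), l) + j + l, c) + l)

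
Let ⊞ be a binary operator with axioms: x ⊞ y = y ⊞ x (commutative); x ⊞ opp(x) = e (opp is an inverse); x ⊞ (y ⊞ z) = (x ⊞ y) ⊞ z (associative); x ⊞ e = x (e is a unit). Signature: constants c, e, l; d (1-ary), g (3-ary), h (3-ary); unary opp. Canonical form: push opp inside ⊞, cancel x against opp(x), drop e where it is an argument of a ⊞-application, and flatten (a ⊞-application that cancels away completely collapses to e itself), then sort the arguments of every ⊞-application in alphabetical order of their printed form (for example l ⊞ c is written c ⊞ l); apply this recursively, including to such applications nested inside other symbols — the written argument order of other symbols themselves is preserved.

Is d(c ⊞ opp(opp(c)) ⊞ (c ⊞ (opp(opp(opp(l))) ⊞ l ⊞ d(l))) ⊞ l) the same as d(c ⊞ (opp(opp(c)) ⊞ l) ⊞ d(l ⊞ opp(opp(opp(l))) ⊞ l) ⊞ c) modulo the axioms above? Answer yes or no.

Answer: yes — both canonical forms are d(c ⊞ c ⊞ c ⊞ d(l) ⊞ l)

Derivation:
Left:  d(c ⊞ opp(opp(c)) ⊞ (c ⊞ (opp(opp(opp(l))) ⊞ l ⊞ d(l))) ⊞ l)
  Work inside:  c ⊞ opp(opp(c)) ⊞ (c ⊞ (opp(opp(opp(l))) ⊞ l ⊞ d(l))) ⊞ l
  Push opp inside:  distribute opp over ⊞ and collapse double opp
  Collect:  c ⊞ c ⊞ c ⊞ l ⊞ d(l)
  Sort:  c ⊞ c ⊞ c ⊞ d(l) ⊞ l
  Rebuild:  d(c ⊞ c ⊞ c ⊞ d(l) ⊞ l)
Right:  d(c ⊞ (opp(opp(c)) ⊞ l) ⊞ d(l ⊞ opp(opp(opp(l))) ⊞ l) ⊞ c)
  Focus inside:  c ⊞ (opp(opp(c)) ⊞ l) ⊞ d(l ⊞ opp(opp(opp(l))) ⊞ l) ⊞ c
  Push opp inside:  distribute opp over ⊞ and collapse double opp
  Collect:  c ⊞ c ⊞ c ⊞ l ⊞ d(l)
  Order the arguments:  c ⊞ c ⊞ c ⊞ d(l) ⊞ l
  Rebuild:  d(c ⊞ c ⊞ c ⊞ d(l) ⊞ l)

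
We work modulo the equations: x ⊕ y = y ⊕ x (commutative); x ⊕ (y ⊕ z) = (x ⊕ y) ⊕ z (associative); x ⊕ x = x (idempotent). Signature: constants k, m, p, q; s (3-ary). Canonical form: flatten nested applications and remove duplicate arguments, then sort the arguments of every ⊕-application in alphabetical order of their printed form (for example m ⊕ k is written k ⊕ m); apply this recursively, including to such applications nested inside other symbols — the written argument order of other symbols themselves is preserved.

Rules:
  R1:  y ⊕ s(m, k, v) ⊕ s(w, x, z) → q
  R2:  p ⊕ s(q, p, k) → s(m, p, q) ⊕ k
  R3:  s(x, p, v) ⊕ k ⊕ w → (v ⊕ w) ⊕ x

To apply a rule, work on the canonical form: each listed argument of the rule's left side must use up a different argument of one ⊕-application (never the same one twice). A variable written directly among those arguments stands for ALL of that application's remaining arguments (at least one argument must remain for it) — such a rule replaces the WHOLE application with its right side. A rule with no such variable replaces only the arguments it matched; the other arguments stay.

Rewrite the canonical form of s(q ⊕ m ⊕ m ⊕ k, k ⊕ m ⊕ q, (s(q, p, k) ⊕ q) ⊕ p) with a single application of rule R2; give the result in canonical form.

Canonical form:  s(k ⊕ m ⊕ q, k ⊕ m ⊕ q, p ⊕ q ⊕ s(q, p, k))
Match R2:  consume p, s(q, p, k)
Giving:  s(k ⊕ m ⊕ q, k ⊕ m ⊕ q, k ⊕ q ⊕ s(m, p, q))

Answer: s(k ⊕ m ⊕ q, k ⊕ m ⊕ q, k ⊕ q ⊕ s(m, p, q))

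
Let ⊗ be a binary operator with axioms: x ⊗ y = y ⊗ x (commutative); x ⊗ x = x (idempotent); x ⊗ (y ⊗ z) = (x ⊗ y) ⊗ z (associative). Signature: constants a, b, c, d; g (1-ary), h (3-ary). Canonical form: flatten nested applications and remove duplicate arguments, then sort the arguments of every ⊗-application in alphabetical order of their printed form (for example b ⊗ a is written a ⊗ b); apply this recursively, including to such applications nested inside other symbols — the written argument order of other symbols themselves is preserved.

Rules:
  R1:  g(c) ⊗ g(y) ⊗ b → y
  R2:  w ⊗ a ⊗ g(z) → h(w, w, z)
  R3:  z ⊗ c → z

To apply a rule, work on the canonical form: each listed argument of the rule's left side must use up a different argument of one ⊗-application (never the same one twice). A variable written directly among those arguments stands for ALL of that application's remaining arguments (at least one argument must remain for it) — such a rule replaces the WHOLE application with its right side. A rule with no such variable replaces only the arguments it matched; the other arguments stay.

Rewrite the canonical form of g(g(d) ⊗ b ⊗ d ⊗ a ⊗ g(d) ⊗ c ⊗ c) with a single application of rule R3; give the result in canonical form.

Canonical form:  g(a ⊗ b ⊗ c ⊗ d ⊗ g(d))
Apply R3:  consuming c;  z := a ⊗ b ⊗ d ⊗ g(d)
The extension variable absorbs all remaining arguments, so the whole application is rewritten.
New term:  g(a ⊗ b ⊗ d ⊗ g(d))

Answer: g(a ⊗ b ⊗ d ⊗ g(d))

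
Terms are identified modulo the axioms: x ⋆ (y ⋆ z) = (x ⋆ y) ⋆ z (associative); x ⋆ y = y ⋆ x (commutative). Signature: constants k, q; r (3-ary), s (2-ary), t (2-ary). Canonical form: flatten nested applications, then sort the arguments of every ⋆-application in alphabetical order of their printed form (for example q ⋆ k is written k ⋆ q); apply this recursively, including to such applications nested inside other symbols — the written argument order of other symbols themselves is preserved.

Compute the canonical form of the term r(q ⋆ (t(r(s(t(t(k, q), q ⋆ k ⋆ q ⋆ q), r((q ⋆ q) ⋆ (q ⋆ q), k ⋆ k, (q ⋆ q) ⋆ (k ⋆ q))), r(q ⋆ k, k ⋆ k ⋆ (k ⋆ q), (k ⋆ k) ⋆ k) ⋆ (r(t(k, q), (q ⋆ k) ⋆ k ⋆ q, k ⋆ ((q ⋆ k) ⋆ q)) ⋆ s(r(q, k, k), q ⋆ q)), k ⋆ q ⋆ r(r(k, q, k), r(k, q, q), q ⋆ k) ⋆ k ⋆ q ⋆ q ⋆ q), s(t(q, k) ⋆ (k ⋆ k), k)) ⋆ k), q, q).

Focus inside:  q ⋆ (t(r(s(t(t(k, q), q ⋆ k ⋆ q ⋆ q), r((q ⋆ q) ⋆ (q ⋆ q), k ⋆ k, (q ⋆ q) ⋆ (k ⋆ q))), r(q ⋆ k, k ⋆ k ⋆ (k ⋆ q), (k ⋆ k) ⋆ k) ⋆ (r(t(k, q), (q ⋆ k) ⋆ k ⋆ q, k ⋆ ((q ⋆ k) ⋆ q)) ⋆ s(r(q, k, k), q ⋆ q)), k ⋆ q ⋆ r(r(k, q, k), r(k, q, q), q ⋆ k) ⋆ k ⋆ q ⋆ q ⋆ q), s(t(q, k) ⋆ (k ⋆ k), k)) ⋆ k)
Flatten:  q ⋆ t(r(s(t(t(k, q), q ⋆ k ⋆ q ⋆ q), r((q ⋆ q) ⋆ (q ⋆ q), k ⋆ k, (q ⋆ q) ⋆ (k ⋆ q))), r(q ⋆ k, k ⋆ k ⋆ (k ⋆ q), (k ⋆ k) ⋆ k) ⋆ (r(t(k, q), (q ⋆ k) ⋆ k ⋆ q, k ⋆ ((q ⋆ k) ⋆ q)) ⋆ s(r(q, k, k), q ⋆ q)), k ⋆ q ⋆ r(r(k, q, k), r(k, q, q), q ⋆ k) ⋆ k ⋆ q ⋆ q ⋆ q), s(t(q, k) ⋆ (k ⋆ k), k)) ⋆ k
Inside:  t(r(s(t(t(k, q), q ⋆ k ⋆ q ⋆ q), r((q ⋆ q) ⋆ (q ⋆ q), k ⋆ k, (q ⋆ q) ⋆ (k ⋆ q))), r(q ⋆ k, k ⋆ k ⋆ (k ⋆ q), (k ⋆ k) ⋆ k) ⋆ (r(t(k, q), (q ⋆ k) ⋆ k ⋆ q, k ⋆ ((q ⋆ k) ⋆ q)) ⋆ s(r(q, k, k), q ⋆ q)), k ⋆ q ⋆ r(r(k, q, k), r(k, q, q), q ⋆ k) ⋆ k ⋆ q ⋆ q ⋆ q), s(t(q, k) ⋆ (k ⋆ k), k))  →  t(r(s(t(t(k, q), k ⋆ q ⋆ q ⋆ q), r(q ⋆ q ⋆ q ⋆ q, k ⋆ k, k ⋆ q ⋆ q ⋆ q)), r(k ⋆ q, k ⋆ k ⋆ k ⋆ q, k ⋆ k ⋆ k) ⋆ r(t(k, q), k ⋆ k ⋆ q ⋆ q, k ⋆ k ⋆ q ⋆ q) ⋆ s(r(q, k, k), q ⋆ q), k ⋆ k ⋆ q ⋆ q ⋆ q ⋆ q ⋆ r(r(k, q, k), r(k, q, q), k ⋆ q)), s(k ⋆ k ⋆ t(q, k), k))
Sort arguments:  k ⋆ q ⋆ t(r(s(t(t(k, q), k ⋆ q ⋆ q ⋆ q), r(q ⋆ q ⋆ q ⋆ q, k ⋆ k, k ⋆ q ⋆ q ⋆ q)), r(k ⋆ q, k ⋆ k ⋆ k ⋆ q, k ⋆ k ⋆ k) ⋆ r(t(k, q), k ⋆ k ⋆ q ⋆ q, k ⋆ k ⋆ q ⋆ q) ⋆ s(r(q, k, k), q ⋆ q), k ⋆ k ⋆ q ⋆ q ⋆ q ⋆ q ⋆ r(r(k, q, k), r(k, q, q), k ⋆ q)), s(k ⋆ k ⋆ t(q, k), k))
Put back:  r(k ⋆ q ⋆ t(r(s(t(t(k, q), k ⋆ q ⋆ q ⋆ q), r(q ⋆ q ⋆ q ⋆ q, k ⋆ k, k ⋆ q ⋆ q ⋆ q)), r(k ⋆ q, k ⋆ k ⋆ k ⋆ q, k ⋆ k ⋆ k) ⋆ r(t(k, q), k ⋆ k ⋆ q ⋆ q, k ⋆ k ⋆ q ⋆ q) ⋆ s(r(q, k, k), q ⋆ q), k ⋆ k ⋆ q ⋆ q ⋆ q ⋆ q ⋆ r(r(k, q, k), r(k, q, q), k ⋆ q)), s(k ⋆ k ⋆ t(q, k), k)), q, q)

Answer: r(k ⋆ q ⋆ t(r(s(t(t(k, q), k ⋆ q ⋆ q ⋆ q), r(q ⋆ q ⋆ q ⋆ q, k ⋆ k, k ⋆ q ⋆ q ⋆ q)), r(k ⋆ q, k ⋆ k ⋆ k ⋆ q, k ⋆ k ⋆ k) ⋆ r(t(k, q), k ⋆ k ⋆ q ⋆ q, k ⋆ k ⋆ q ⋆ q) ⋆ s(r(q, k, k), q ⋆ q), k ⋆ k ⋆ q ⋆ q ⋆ q ⋆ q ⋆ r(r(k, q, k), r(k, q, q), k ⋆ q)), s(k ⋆ k ⋆ t(q, k), k)), q, q)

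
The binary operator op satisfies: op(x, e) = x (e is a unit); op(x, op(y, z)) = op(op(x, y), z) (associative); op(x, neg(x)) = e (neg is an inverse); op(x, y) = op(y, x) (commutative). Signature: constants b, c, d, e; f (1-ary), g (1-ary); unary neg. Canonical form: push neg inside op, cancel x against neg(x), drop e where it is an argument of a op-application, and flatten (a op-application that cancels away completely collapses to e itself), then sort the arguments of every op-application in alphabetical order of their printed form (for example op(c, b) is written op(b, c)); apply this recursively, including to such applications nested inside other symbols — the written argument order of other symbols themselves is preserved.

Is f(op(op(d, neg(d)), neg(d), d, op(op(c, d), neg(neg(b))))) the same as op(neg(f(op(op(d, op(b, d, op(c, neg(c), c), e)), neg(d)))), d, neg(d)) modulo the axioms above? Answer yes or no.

Left:  f(op(op(d, neg(d)), neg(d), d, op(op(c, d), neg(neg(b)))))
  Descend into:  op(op(d, neg(d)), neg(d), d, op(op(c, d), neg(neg(b))))
  Push neg inside:  distribute neg over op and collapse double neg
  Collect terms:  op(d, c, b)
  Order the arguments:  op(b, c, d)
  Reassemble:  f(op(b, c, d))
Right:  op(neg(f(op(op(d, op(b, d, op(c, neg(c), c), e)), neg(d)))), d, neg(d))
  Cancel:  d cancels
  Collect terms:  neg(f(op(b, c, d)))

Answer: no — f(op(b, c, d)) vs neg(f(op(b, c, d)))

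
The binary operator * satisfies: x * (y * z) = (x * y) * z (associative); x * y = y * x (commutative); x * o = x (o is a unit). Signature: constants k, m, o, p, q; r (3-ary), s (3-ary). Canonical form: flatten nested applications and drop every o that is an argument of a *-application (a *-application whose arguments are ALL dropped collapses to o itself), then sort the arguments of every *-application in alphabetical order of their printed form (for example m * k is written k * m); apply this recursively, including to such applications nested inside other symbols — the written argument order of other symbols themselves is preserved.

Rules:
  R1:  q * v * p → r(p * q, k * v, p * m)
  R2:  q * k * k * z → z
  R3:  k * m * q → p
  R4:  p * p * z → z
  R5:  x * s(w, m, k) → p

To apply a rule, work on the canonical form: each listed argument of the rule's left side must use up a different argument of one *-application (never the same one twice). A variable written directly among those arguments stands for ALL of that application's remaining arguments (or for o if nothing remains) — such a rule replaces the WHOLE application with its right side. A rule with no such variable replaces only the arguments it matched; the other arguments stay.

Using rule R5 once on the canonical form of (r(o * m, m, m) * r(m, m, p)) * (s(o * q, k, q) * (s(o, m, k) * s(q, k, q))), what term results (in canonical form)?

Canonical form:  r(m, m, m) * r(m, m, p) * s(o, m, k) * s(q, k, q) * s(q, k, q)
Apply R5:  consuming s(o, m, k);  w := o, x := r(m, m, m) * r(m, m, p) * s(q, k, q) * s(q, k, q)
Every leftover argument binds to the variable; the entire application is replaced.
Result:  p

Answer: p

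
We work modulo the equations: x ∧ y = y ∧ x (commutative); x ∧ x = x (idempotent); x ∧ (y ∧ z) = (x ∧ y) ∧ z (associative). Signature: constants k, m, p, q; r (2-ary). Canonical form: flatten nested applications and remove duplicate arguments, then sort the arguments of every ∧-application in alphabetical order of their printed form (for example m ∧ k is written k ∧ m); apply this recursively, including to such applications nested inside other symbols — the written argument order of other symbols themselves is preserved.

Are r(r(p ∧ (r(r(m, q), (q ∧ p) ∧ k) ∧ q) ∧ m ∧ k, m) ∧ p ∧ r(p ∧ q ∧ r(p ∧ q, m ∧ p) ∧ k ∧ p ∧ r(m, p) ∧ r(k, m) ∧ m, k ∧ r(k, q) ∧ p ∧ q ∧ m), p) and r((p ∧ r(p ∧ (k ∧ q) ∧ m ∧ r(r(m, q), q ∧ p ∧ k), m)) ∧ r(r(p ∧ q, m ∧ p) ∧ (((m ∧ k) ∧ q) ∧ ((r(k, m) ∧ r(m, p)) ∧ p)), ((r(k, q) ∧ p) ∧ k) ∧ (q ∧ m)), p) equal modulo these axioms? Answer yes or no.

Answer: yes — both canonical forms are r(p ∧ r(k ∧ m ∧ p ∧ q ∧ r(k, m) ∧ r(m, p) ∧ r(p ∧ q, m ∧ p), k ∧ m ∧ p ∧ q ∧ r(k, q)) ∧ r(k ∧ m ∧ p ∧ q ∧ r(r(m, q), k ∧ p ∧ q), m), p)

Derivation:
Left:  r(r(p ∧ (r(r(m, q), (q ∧ p) ∧ k) ∧ q) ∧ m ∧ k, m) ∧ p ∧ r(p ∧ q ∧ r(p ∧ q, m ∧ p) ∧ k ∧ p ∧ r(m, p) ∧ r(k, m) ∧ m, k ∧ r(k, q) ∧ p ∧ q ∧ m), p)
  Descend into:  r(p ∧ (r(r(m, q), (q ∧ p) ∧ k) ∧ q) ∧ m ∧ k, m) ∧ p ∧ r(p ∧ q ∧ r(p ∧ q, m ∧ p) ∧ k ∧ p ∧ r(m, p) ∧ r(k, m) ∧ m, k ∧ r(k, q) ∧ p ∧ q ∧ m)
  Canonicalize subterm:  r(p ∧ (r(r(m, q), (q ∧ p) ∧ k) ∧ q) ∧ m ∧ k, m)  →  r(k ∧ m ∧ p ∧ q ∧ r(r(m, q), k ∧ p ∧ q), m)
  Inside:  r(p ∧ q ∧ r(p ∧ q, m ∧ p) ∧ k ∧ p ∧ r(m, p) ∧ r(k, m) ∧ m, k ∧ r(k, q) ∧ p ∧ q ∧ m)  →  r(k ∧ m ∧ p ∧ q ∧ r(k, m) ∧ r(m, p) ∧ r(p ∧ q, m ∧ p), k ∧ m ∧ p ∧ q ∧ r(k, q))
  Sort arguments:  p ∧ r(k ∧ m ∧ p ∧ q ∧ r(k, m) ∧ r(m, p) ∧ r(p ∧ q, m ∧ p), k ∧ m ∧ p ∧ q ∧ r(k, q)) ∧ r(k ∧ m ∧ p ∧ q ∧ r(r(m, q), k ∧ p ∧ q), m)
  Put back:  r(p ∧ r(k ∧ m ∧ p ∧ q ∧ r(k, m) ∧ r(m, p) ∧ r(p ∧ q, m ∧ p), k ∧ m ∧ p ∧ q ∧ r(k, q)) ∧ r(k ∧ m ∧ p ∧ q ∧ r(r(m, q), k ∧ p ∧ q), m), p)
Right:  r((p ∧ r(p ∧ (k ∧ q) ∧ m ∧ r(r(m, q), q ∧ p ∧ k), m)) ∧ r(r(p ∧ q, m ∧ p) ∧ (((m ∧ k) ∧ q) ∧ ((r(k, m) ∧ r(m, p)) ∧ p)), ((r(k, q) ∧ p) ∧ k) ∧ (q ∧ m)), p)
  Descend into:  (p ∧ r(p ∧ (k ∧ q) ∧ m ∧ r(r(m, q), q ∧ p ∧ k), m)) ∧ r(r(p ∧ q, m ∧ p) ∧ (((m ∧ k) ∧ q) ∧ ((r(k, m) ∧ r(m, p)) ∧ p)), ((r(k, q) ∧ p) ∧ k) ∧ (q ∧ m))
  Merge nested applications:  p ∧ r(p ∧ (k ∧ q) ∧ m ∧ r(r(m, q), q ∧ p ∧ k), m) ∧ r(r(p ∧ q, m ∧ p) ∧ (((m ∧ k) ∧ q) ∧ ((r(k, m) ∧ r(m, p)) ∧ p)), ((r(k, q) ∧ p) ∧ k) ∧ (q ∧ m))
  Canonicalize subterm:  r(p ∧ (k ∧ q) ∧ m ∧ r(r(m, q), q ∧ p ∧ k), m)  →  r(k ∧ m ∧ p ∧ q ∧ r(r(m, q), k ∧ p ∧ q), m)
  Canonicalize subterm:  r(r(p ∧ q, m ∧ p) ∧ (((m ∧ k) ∧ q) ∧ ((r(k, m) ∧ r(m, p)) ∧ p)), ((r(k, q) ∧ p) ∧ k) ∧ (q ∧ m))  →  r(k ∧ m ∧ p ∧ q ∧ r(k, m) ∧ r(m, p) ∧ r(p ∧ q, m ∧ p), k ∧ m ∧ p ∧ q ∧ r(k, q))
  Sort arguments:  p ∧ r(k ∧ m ∧ p ∧ q ∧ r(k, m) ∧ r(m, p) ∧ r(p ∧ q, m ∧ p), k ∧ m ∧ p ∧ q ∧ r(k, q)) ∧ r(k ∧ m ∧ p ∧ q ∧ r(r(m, q), k ∧ p ∧ q), m)
  Rebuild:  r(p ∧ r(k ∧ m ∧ p ∧ q ∧ r(k, m) ∧ r(m, p) ∧ r(p ∧ q, m ∧ p), k ∧ m ∧ p ∧ q ∧ r(k, q)) ∧ r(k ∧ m ∧ p ∧ q ∧ r(r(m, q), k ∧ p ∧ q), m), p)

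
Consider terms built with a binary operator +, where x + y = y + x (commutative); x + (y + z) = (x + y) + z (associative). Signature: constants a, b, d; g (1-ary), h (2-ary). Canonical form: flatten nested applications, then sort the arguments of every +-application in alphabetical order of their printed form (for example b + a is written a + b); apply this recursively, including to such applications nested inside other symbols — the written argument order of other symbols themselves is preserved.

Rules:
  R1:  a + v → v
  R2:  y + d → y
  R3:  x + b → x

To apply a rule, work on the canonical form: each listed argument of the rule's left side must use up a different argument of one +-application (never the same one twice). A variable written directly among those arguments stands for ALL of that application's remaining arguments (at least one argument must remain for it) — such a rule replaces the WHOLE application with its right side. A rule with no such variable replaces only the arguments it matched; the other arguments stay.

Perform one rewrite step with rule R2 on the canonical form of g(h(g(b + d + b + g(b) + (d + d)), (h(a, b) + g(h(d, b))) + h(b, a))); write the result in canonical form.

Answer: g(h(g(b + b + d + d + g(b)), g(h(d, b)) + h(a, b) + h(b, a)))

Derivation:
Canonical form:  g(h(g(b + b + d + d + d + g(b)), g(h(d, b)) + h(a, b) + h(b, a)))
Match R2:  consume d;  y := b + b + d + d + g(b)
The extension variable absorbs all remaining arguments, so the whole application is rewritten.
New term:  g(h(g(b + b + d + d + g(b)), g(h(d, b)) + h(a, b) + h(b, a)))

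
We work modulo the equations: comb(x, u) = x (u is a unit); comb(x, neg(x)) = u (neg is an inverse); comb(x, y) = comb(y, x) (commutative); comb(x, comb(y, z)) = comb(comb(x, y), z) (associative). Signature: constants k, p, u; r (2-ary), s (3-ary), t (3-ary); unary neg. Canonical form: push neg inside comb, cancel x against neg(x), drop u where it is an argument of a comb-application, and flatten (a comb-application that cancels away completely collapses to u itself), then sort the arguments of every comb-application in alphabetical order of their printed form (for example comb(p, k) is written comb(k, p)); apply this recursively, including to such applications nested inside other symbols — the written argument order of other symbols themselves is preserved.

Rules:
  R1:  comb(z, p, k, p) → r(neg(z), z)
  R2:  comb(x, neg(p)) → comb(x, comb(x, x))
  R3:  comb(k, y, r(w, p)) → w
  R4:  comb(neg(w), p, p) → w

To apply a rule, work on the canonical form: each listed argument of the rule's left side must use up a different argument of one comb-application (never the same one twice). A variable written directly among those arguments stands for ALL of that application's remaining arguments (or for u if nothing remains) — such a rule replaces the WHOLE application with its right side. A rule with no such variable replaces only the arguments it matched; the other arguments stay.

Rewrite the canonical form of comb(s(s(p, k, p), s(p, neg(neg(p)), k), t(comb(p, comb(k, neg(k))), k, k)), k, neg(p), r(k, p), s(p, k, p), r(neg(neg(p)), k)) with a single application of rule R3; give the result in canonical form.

Answer: k

Derivation:
Canonical form:  comb(k, neg(p), r(k, p), r(p, k), s(p, k, p), s(s(p, k, p), s(p, p, k), t(p, k, k)))
Apply R3:  consuming k, r(k, p);  w := k, y := comb(neg(p), r(p, k), s(p, k, p), s(s(p, k, p), s(p, p, k), t(p, k, k)))
The variable takes the whole remainder — replace the entire application.
Result:  k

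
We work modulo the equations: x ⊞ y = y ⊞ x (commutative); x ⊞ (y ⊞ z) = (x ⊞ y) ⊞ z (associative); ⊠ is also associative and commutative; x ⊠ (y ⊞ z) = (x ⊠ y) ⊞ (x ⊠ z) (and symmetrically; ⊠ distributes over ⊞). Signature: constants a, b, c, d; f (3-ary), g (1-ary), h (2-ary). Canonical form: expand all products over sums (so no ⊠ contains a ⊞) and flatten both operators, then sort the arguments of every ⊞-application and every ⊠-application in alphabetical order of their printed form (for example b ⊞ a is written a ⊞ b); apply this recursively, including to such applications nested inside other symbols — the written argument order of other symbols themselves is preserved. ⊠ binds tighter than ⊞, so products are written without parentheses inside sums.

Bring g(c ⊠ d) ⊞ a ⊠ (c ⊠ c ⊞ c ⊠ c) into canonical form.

Distribute:  g(c ⊠ d) ⊞ a ⊠ c ⊠ c ⊞ a ⊠ c ⊠ c
Sort:  a ⊠ c ⊠ c ⊞ a ⊠ c ⊠ c ⊞ g(c ⊠ d)

Answer: a ⊠ c ⊠ c ⊞ a ⊠ c ⊠ c ⊞ g(c ⊠ d)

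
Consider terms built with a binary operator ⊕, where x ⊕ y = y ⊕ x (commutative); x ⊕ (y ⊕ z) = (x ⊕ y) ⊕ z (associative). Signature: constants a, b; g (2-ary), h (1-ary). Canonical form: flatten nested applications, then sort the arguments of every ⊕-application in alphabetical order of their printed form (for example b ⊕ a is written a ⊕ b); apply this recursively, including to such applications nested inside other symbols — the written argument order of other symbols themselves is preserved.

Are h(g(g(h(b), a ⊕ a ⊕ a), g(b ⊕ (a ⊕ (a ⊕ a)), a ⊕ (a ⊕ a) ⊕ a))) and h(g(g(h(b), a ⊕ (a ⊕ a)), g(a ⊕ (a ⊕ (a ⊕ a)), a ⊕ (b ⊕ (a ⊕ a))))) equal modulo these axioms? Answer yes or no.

Left:  h(g(g(h(b), a ⊕ a ⊕ a), g(b ⊕ (a ⊕ (a ⊕ a)), a ⊕ (a ⊕ a) ⊕ a)))
  Focus inside:  b ⊕ (a ⊕ (a ⊕ a))
  Merge nested applications:  b ⊕ a ⊕ a ⊕ a
  Sort arguments:  a ⊕ a ⊕ a ⊕ b
  Put back:  h(g(g(h(b), a ⊕ a ⊕ a), g(a ⊕ a ⊕ a ⊕ b, a ⊕ a ⊕ a ⊕ a)))
Right:  h(g(g(h(b), a ⊕ (a ⊕ a)), g(a ⊕ (a ⊕ (a ⊕ a)), a ⊕ (b ⊕ (a ⊕ a)))))
  Focus inside:  a ⊕ (b ⊕ (a ⊕ a))
  Flatten:  a ⊕ b ⊕ a ⊕ a
  Order the arguments:  a ⊕ a ⊕ a ⊕ b
  Put back:  h(g(g(h(b), a ⊕ a ⊕ a), g(a ⊕ a ⊕ a ⊕ a, a ⊕ a ⊕ a ⊕ b)))

Answer: no — h(g(g(h(b), a ⊕ a ⊕ a), g(a ⊕ a ⊕ a ⊕ b, a ⊕ a ⊕ a ⊕ a))) vs h(g(g(h(b), a ⊕ a ⊕ a), g(a ⊕ a ⊕ a ⊕ a, a ⊕ a ⊕ a ⊕ b)))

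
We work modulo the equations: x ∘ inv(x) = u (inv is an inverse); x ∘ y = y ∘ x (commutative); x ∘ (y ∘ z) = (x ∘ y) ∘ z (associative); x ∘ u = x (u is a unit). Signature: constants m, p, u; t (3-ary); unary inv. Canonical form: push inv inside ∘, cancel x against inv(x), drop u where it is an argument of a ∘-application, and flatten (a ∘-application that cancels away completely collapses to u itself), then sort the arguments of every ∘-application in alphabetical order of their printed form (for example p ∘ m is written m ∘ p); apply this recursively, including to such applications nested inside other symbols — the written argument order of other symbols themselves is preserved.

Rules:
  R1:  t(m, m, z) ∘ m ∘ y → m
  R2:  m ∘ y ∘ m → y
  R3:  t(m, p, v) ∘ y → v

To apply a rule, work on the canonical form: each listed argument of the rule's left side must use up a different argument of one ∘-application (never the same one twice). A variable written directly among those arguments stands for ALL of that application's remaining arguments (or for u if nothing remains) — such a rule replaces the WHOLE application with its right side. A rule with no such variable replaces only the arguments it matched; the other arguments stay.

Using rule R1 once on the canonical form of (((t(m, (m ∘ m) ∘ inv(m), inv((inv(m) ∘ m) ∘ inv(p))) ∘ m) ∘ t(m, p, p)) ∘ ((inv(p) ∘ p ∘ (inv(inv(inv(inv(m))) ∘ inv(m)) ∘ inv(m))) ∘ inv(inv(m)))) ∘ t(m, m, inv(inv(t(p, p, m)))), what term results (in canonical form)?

Answer: m

Derivation:
Canonical form:  m ∘ m ∘ m ∘ t(m, m, p) ∘ t(m, m, t(p, p, m)) ∘ t(m, p, p)
R1 matches:  uses m, t(m, m, p);  y := m ∘ m ∘ t(m, m, t(p, p, m)) ∘ t(m, p, p), z := p
The extension variable absorbs all remaining arguments, so the whole application is rewritten.
Giving:  m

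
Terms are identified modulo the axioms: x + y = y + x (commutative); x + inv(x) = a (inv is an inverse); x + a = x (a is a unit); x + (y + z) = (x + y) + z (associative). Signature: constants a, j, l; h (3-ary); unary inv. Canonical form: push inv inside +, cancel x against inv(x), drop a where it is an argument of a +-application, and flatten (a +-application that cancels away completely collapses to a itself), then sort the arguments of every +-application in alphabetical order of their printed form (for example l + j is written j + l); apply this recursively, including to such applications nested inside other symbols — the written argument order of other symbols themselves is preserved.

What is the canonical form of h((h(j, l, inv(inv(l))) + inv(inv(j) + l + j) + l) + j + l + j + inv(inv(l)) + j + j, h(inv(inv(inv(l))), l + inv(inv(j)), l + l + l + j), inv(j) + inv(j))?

Work inside:  (h(j, l, inv(inv(l))) + inv(inv(j) + l + j) + l) + j + l + j + inv(inv(l)) + j + j
Push inv inside:  distribute inv over + and collapse double inv
Collect:  h(j, l, l) + j + j + j + j + l + l
Reassemble:  h(h(j, l, l) + j + j + j + j + l + l, h(inv(l), j + l, j + l + l + l), inv(j) + inv(j))

Answer: h(h(j, l, l) + j + j + j + j + l + l, h(inv(l), j + l, j + l + l + l), inv(j) + inv(j))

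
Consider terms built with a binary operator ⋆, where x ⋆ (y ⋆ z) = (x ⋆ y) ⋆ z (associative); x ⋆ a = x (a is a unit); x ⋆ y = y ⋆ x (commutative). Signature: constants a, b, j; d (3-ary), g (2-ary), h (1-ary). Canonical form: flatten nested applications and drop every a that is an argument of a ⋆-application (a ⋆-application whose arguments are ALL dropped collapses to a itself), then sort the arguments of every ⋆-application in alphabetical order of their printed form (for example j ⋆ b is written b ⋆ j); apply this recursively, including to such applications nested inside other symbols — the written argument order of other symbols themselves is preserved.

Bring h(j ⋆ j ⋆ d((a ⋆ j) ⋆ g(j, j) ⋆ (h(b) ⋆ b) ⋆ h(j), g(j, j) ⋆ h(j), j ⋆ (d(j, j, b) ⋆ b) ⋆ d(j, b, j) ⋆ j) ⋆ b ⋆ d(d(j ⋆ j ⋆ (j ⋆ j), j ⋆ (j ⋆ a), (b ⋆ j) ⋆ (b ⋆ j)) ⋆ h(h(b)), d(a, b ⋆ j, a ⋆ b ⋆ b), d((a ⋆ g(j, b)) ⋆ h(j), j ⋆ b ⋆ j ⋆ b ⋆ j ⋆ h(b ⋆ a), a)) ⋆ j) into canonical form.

Answer: h(b ⋆ d(b ⋆ g(j, j) ⋆ h(b) ⋆ h(j) ⋆ j, g(j, j) ⋆ h(j), b ⋆ d(j, b, j) ⋆ d(j, j, b) ⋆ j ⋆ j) ⋆ d(d(j ⋆ j ⋆ j ⋆ j, j ⋆ j, b ⋆ b ⋆ j ⋆ j) ⋆ h(h(b)), d(a, b ⋆ j, b ⋆ b), d(g(j, b) ⋆ h(j), b ⋆ b ⋆ h(b) ⋆ j ⋆ j ⋆ j, a)) ⋆ j ⋆ j ⋆ j)

Derivation:
Work inside:  j ⋆ j ⋆ d((a ⋆ j) ⋆ g(j, j) ⋆ (h(b) ⋆ b) ⋆ h(j), g(j, j) ⋆ h(j), j ⋆ (d(j, j, b) ⋆ b) ⋆ d(j, b, j) ⋆ j) ⋆ b ⋆ d(d(j ⋆ j ⋆ (j ⋆ j), j ⋆ (j ⋆ a), (b ⋆ j) ⋆ (b ⋆ j)) ⋆ h(h(b)), d(a, b ⋆ j, a ⋆ b ⋆ b), d((a ⋆ g(j, b)) ⋆ h(j), j ⋆ b ⋆ j ⋆ b ⋆ j ⋆ h(b ⋆ a), a)) ⋆ j
Simplify inside:  d((a ⋆ j) ⋆ g(j, j) ⋆ (h(b) ⋆ b) ⋆ h(j), g(j, j) ⋆ h(j), j ⋆ (d(j, j, b) ⋆ b) ⋆ d(j, b, j) ⋆ j)  →  d(b ⋆ g(j, j) ⋆ h(b) ⋆ h(j) ⋆ j, g(j, j) ⋆ h(j), b ⋆ d(j, b, j) ⋆ d(j, j, b) ⋆ j ⋆ j)
Inside:  d(d(j ⋆ j ⋆ (j ⋆ j), j ⋆ (j ⋆ a), (b ⋆ j) ⋆ (b ⋆ j)) ⋆ h(h(b)), d(a, b ⋆ j, a ⋆ b ⋆ b), d((a ⋆ g(j, b)) ⋆ h(j), j ⋆ b ⋆ j ⋆ b ⋆ j ⋆ h(b ⋆ a), a))  →  d(d(j ⋆ j ⋆ j ⋆ j, j ⋆ j, b ⋆ b ⋆ j ⋆ j) ⋆ h(h(b)), d(a, b ⋆ j, b ⋆ b), d(g(j, b) ⋆ h(j), b ⋆ b ⋆ h(b) ⋆ j ⋆ j ⋆ j, a))
Sort arguments:  b ⋆ d(b ⋆ g(j, j) ⋆ h(b) ⋆ h(j) ⋆ j, g(j, j) ⋆ h(j), b ⋆ d(j, b, j) ⋆ d(j, j, b) ⋆ j ⋆ j) ⋆ d(d(j ⋆ j ⋆ j ⋆ j, j ⋆ j, b ⋆ b ⋆ j ⋆ j) ⋆ h(h(b)), d(a, b ⋆ j, b ⋆ b), d(g(j, b) ⋆ h(j), b ⋆ b ⋆ h(b) ⋆ j ⋆ j ⋆ j, a)) ⋆ j ⋆ j ⋆ j
Put back:  h(b ⋆ d(b ⋆ g(j, j) ⋆ h(b) ⋆ h(j) ⋆ j, g(j, j) ⋆ h(j), b ⋆ d(j, b, j) ⋆ d(j, j, b) ⋆ j ⋆ j) ⋆ d(d(j ⋆ j ⋆ j ⋆ j, j ⋆ j, b ⋆ b ⋆ j ⋆ j) ⋆ h(h(b)), d(a, b ⋆ j, b ⋆ b), d(g(j, b) ⋆ h(j), b ⋆ b ⋆ h(b) ⋆ j ⋆ j ⋆ j, a)) ⋆ j ⋆ j ⋆ j)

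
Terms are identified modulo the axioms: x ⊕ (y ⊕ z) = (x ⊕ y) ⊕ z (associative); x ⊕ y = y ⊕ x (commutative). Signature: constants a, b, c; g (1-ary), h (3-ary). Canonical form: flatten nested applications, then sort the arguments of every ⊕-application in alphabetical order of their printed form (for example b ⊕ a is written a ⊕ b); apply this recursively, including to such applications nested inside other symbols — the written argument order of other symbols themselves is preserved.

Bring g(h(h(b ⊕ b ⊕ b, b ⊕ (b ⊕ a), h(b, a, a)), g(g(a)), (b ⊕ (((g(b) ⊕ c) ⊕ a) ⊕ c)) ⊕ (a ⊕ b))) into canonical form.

Answer: g(h(h(b ⊕ b ⊕ b, a ⊕ b ⊕ b, h(b, a, a)), g(g(a)), a ⊕ a ⊕ b ⊕ b ⊕ c ⊕ c ⊕ g(b)))

Derivation:
Focus inside:  (b ⊕ (((g(b) ⊕ c) ⊕ a) ⊕ c)) ⊕ (a ⊕ b)
Un-nest:  b ⊕ g(b) ⊕ c ⊕ a ⊕ c ⊕ a ⊕ b
Order the arguments:  a ⊕ a ⊕ b ⊕ b ⊕ c ⊕ c ⊕ g(b)
Reassemble:  g(h(h(b ⊕ b ⊕ b, a ⊕ b ⊕ b, h(b, a, a)), g(g(a)), a ⊕ a ⊕ b ⊕ b ⊕ c ⊕ c ⊕ g(b)))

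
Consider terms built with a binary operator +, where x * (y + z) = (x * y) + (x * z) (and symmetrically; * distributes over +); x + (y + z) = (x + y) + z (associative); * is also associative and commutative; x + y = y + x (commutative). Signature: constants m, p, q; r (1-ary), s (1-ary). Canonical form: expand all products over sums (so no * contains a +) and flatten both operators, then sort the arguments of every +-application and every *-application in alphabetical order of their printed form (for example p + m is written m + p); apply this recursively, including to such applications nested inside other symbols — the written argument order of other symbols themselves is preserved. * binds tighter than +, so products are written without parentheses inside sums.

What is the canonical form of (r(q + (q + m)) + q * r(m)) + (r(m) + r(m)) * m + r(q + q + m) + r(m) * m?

Answer: m * r(m) + m * r(m) + m * r(m) + q * r(m) + r(m + q + q) + r(m + q + q)

Derivation:
Distribute:  r(m + q + q) + q * r(m) + m * r(m) + m * r(m) + r(m + q + q) + m * r(m)
Sort arguments:  m * r(m) + m * r(m) + m * r(m) + q * r(m) + r(m + q + q) + r(m + q + q)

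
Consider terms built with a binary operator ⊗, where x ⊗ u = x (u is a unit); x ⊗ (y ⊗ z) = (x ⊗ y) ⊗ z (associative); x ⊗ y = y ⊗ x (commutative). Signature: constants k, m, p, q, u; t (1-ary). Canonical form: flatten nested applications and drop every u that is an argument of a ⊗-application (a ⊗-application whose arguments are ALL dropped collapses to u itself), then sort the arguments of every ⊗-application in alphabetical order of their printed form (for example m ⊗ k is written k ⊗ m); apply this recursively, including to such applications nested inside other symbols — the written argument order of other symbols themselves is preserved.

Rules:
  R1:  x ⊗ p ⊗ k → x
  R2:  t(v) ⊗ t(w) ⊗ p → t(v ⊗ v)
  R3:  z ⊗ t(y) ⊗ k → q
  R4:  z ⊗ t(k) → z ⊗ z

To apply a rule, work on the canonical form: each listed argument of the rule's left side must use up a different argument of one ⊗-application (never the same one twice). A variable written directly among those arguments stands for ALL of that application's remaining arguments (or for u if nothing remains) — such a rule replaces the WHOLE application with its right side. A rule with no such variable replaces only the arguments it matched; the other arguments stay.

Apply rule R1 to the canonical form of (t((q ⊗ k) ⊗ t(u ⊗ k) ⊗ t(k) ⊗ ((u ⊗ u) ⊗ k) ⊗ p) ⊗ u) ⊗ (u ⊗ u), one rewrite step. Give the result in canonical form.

Answer: t(k ⊗ q ⊗ t(k) ⊗ t(k))

Derivation:
Canonical form:  t(k ⊗ k ⊗ p ⊗ q ⊗ t(k) ⊗ t(k))
Match R1:  consume k, p;  x := k ⊗ q ⊗ t(k) ⊗ t(k)
The extension variable absorbs all remaining arguments, so the whole application is rewritten.
New term:  t(k ⊗ q ⊗ t(k) ⊗ t(k))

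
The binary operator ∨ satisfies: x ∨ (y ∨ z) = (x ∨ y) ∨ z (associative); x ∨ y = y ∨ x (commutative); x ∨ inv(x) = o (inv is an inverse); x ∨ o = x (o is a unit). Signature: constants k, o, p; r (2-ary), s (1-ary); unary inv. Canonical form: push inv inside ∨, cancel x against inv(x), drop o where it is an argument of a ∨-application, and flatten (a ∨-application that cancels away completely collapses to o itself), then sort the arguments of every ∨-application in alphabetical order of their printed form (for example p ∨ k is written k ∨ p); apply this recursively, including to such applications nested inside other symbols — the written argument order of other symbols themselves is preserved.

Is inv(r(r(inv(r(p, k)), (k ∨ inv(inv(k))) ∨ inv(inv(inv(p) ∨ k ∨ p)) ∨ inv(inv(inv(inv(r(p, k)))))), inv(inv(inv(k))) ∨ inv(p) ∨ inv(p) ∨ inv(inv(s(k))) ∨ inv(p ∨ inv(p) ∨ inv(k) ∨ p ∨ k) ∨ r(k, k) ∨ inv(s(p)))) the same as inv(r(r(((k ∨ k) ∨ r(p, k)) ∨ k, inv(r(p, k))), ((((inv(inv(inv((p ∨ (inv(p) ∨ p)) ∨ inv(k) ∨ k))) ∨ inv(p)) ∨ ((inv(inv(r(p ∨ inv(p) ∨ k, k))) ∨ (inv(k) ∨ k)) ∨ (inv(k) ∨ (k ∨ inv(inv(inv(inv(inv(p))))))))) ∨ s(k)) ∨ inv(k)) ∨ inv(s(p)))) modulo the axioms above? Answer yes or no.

Left:  inv(r(r(inv(r(p, k)), (k ∨ inv(inv(k))) ∨ inv(inv(inv(p) ∨ k ∨ p)) ∨ inv(inv(inv(inv(r(p, k)))))), inv(inv(inv(k))) ∨ inv(p) ∨ inv(p) ∨ inv(inv(s(k))) ∨ inv(p ∨ inv(p) ∨ inv(k) ∨ p ∨ k) ∨ r(k, k) ∨ inv(s(p))))
  Push inv inside:  distribute inv over ∨ and collapse double inv
  Collect:  inv(r(r(inv(r(p, k)), k ∨ k ∨ k ∨ r(p, k)), inv(k) ∨ inv(p) ∨ inv(p) ∨ inv(p) ∨ inv(s(p)) ∨ r(k, k) ∨ s(k)))
Right:  inv(r(r(((k ∨ k) ∨ r(p, k)) ∨ k, inv(r(p, k))), ((((inv(inv(inv((p ∨ (inv(p) ∨ p)) ∨ inv(k) ∨ k))) ∨ inv(p)) ∨ ((inv(inv(r(p ∨ inv(p) ∨ k, k))) ∨ (inv(k) ∨ k)) ∨ (inv(k) ∨ (k ∨ inv(inv(inv(inv(inv(p))))))))) ∨ s(k)) ∨ inv(k)) ∨ inv(s(p))))
  Push inv inside:  distribute inv over ∨ and collapse double inv
  Combine occurrences:  inv(r(r(k ∨ k ∨ k ∨ r(p, k), inv(r(p, k))), inv(k) ∨ inv(p) ∨ inv(p) ∨ inv(p) ∨ inv(s(p)) ∨ r(k, k) ∨ s(k)))

Answer: no — inv(r(r(inv(r(p, k)), k ∨ k ∨ k ∨ r(p, k)), inv(k) ∨ inv(p) ∨ inv(p) ∨ inv(p) ∨ inv(s(p)) ∨ r(k, k) ∨ s(k))) vs inv(r(r(k ∨ k ∨ k ∨ r(p, k), inv(r(p, k))), inv(k) ∨ inv(p) ∨ inv(p) ∨ inv(p) ∨ inv(s(p)) ∨ r(k, k) ∨ s(k)))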